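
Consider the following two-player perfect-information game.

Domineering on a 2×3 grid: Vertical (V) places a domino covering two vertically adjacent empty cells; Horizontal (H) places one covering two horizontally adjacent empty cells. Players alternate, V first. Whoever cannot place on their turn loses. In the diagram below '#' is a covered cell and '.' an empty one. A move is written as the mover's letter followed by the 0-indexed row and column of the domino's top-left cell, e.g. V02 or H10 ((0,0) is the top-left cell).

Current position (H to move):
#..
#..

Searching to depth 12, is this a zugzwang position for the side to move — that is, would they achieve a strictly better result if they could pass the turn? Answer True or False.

zugzwang(#../#.., H) = False

p1 H@[#../#..]: H01[###/#..]+1* H11[#../###]+1
p2 V@[###/#..] terminal -1; root [#../#..] d12
pass branch (V moves first from the same position):
  | p1 V@[#../#..]: V01[##./##.]+1* V02[#.#/#.#]+1
  | p2 H@[##./##.] terminal -1; root [#../#..] d12
H moving scores +1; H passing scores -1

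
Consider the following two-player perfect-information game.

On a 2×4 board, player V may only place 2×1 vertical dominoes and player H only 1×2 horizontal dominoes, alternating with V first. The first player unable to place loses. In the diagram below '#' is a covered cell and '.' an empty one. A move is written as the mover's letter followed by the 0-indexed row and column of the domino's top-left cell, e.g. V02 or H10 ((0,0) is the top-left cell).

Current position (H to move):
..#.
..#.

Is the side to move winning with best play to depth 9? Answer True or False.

p1 H@[..#./..#.]: H00[###./..#.]+1* H10[..#./###.]+1
p2 V@[###./..#.]: V03[####/..##]-1*
p3 H@[####/..##]: H10[####/####]+1*
p4 V@[####/####] terminal -1; root [..#./..#.] d9

H winning at [..#./..#.]: True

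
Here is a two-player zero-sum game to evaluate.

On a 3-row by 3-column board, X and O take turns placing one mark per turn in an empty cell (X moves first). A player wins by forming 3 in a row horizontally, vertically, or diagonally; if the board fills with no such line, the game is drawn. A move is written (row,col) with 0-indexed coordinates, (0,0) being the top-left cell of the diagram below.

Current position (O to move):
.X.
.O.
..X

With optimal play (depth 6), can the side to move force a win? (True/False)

O winning at [.X./.O./..X]: False

[.X./.O./..X] O move#1: (0,0):+0/OX./.O./..X*, (0,2):+0/.XO/.O./..X, (1,0):+0/.X./OO./..X, (1,2):+0/.X./.OO/..X, (2,0):-1/.X./.O./O.X, (2,1):-1/.X./.O./.OX
[OX./.O./..X] X move#2: (0,2):+0/OXX/.O./..X*, (1,0):+0/OX./XO./..X, (1,2):+0/OX./.OX/..X, (2,0):+0/OX./.O./X.X, (2,1):-1/OX./.O./.XX
[OXX/.O./..X] O move#3: (1,0):-1/OXX/OO./..X, (1,2):+0/OXX/.OO/..X*, (2,0):-1/OXX/.O./O.X, (2,1):-1/OXX/.O./.OX
[OXX/.OO/..X] X move#4: (1,0):+0/OXX/XOO/..X*, (2,0):-1/OXX/.OO/X.X, (2,1):-1/OXX/.OO/.XX
[OXX/XOO/..X] O move#5: (2,0):+0/OXX/XOO/O.X*, (2,1):+0/OXX/XOO/.OX
[OXX/XOO/O.X] X move#6: (2,1):+0/OXX/XOO/OXX*
[OXX/XOO/OXX] end (terminal +0, O#7); searched .X./.O./..X to 6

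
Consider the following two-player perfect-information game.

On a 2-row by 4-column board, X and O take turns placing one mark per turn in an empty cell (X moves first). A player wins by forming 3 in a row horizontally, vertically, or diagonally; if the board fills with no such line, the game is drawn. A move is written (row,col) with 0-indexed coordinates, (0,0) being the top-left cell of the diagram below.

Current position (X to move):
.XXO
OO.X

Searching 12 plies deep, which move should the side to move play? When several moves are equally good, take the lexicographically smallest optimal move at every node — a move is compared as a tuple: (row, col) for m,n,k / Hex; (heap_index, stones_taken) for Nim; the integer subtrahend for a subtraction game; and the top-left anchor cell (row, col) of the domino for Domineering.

p1 X@[.XXO/OO.X]: (0,0)[XXXO/OO.X]+1* (1,2)[.XXO/OOXX]+0
p2 O@[XXXO/OO.X] terminal -1; root [.XXO/OO.X] d12

X's best at [.XXO/OO.X]: (0,0)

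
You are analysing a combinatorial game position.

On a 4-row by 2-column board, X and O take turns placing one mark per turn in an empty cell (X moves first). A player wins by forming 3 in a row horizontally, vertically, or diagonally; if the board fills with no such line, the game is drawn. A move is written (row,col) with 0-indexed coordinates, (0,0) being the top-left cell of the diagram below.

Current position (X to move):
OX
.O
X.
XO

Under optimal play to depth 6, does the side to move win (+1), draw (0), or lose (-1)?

p1 X@[OX/.O/X./XO]: (1,0)[OX/XO/X./XO]+1* (2,1)[OX/.O/XX/XO]+0
p2 O@[OX/XO/X./XO] terminal -1; root [OX/.O/X./XO] d6

value(OX/.O/X./XO, X) = +1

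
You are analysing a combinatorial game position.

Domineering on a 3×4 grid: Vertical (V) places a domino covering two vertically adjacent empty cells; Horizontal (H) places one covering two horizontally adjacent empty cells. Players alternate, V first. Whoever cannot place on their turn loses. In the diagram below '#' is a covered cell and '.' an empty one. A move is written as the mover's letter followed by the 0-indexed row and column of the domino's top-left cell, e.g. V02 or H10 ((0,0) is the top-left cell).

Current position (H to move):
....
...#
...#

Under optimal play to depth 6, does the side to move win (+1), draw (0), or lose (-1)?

ply 1, H at ..../...#/...# | H00=-1→##../...#/...#; H01=-1→.##./...#/...#; H02=-1→..##/...#/...#; H10=+1→..../##.#/...#*; H11=+1→..../.###/...#; H20=-1→..../...#/##.#; H21=-1→..../...#/.###
ply 2, V at ..../##.#/...# | V02=-1→..#./####/...#*; V12=-1→..../####/..##
ply 3, H at ..#./####/...# | H00=+1→###./####/...#*; H20=+1→..#./####/##.#; H21=+1→..#./####/.###
ply 4: ###./####/...# is terminal -1 (V); from ..../...#/...# depth 6

value(..../...#/...#, H) = +1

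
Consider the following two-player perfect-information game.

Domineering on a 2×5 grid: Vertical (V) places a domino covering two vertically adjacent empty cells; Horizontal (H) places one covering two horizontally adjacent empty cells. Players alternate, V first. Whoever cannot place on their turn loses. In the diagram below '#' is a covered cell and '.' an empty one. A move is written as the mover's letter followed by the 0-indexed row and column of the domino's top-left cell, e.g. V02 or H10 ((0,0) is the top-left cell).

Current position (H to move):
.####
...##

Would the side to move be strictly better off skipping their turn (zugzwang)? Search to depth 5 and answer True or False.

ply 1, H at .####/...## | H10=+1→.####/##.##*; H11=-1→.####/.####
ply 2: .####/##.## is terminal -1 (V); from .####/...## depth 5
if H skipped the turn, V would face:
~ ply 1, V at .####/...## | V00=-1→#####/#..##*
~ ply 2, H at #####/#..## | H11=+1→#####/#####*
~ ply 3: #####/##### is terminal -1 (V); from .####/...## depth 5
compare (H): move=+1 vs pass=+1

zugzwang(.####/...##, H) = False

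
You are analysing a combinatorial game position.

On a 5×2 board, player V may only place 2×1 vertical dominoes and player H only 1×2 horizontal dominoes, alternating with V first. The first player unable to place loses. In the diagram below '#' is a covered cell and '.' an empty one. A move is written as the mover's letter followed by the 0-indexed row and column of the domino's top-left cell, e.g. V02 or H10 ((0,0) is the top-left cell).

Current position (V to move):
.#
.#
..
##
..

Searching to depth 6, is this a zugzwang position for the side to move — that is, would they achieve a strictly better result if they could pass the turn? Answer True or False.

zugzwang(.#/.#/../##/.., V) = False

p1 V@[.#/.#/../##/..]: V00[##/##/../##/..]-1* V10[.#/##/#./##/..]-1
p2 H@[##/##/../##/..]: H20[##/##/##/##/..]+1* H40[##/##/../##/##]+1
p3 V@[##/##/##/##/..] terminal -1; root [.#/.#/../##/..] d6
pass branch (H moves first from the same position):
  | p1 H@[.#/.#/../##/..]: H20[.#/.#/##/##/..]+1* H40[.#/.#/../##/##]-1
  | p2 V@[.#/.#/##/##/..]: V00[##/##/##/##/..]-1*
  | p3 H@[##/##/##/##/..]: H40[##/##/##/##/##]+1*
  | p4 V@[##/##/##/##/##] terminal -1; root [.#/.#/../##/..] d6
V moving scores -1; V passing scores -1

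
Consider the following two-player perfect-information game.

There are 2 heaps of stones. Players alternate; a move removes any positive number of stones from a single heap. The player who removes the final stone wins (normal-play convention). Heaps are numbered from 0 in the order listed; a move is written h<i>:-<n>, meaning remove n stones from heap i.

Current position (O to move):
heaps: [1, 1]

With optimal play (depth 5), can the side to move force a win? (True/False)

O winning at [(1,1)]: False

[(1,1)] O move#1: h0:-1:-1/(0,1)*, h1:-1:-1/(1,0)
[(0,1)] X move#2: h1:-1:+1/(0,0)*
[(0,0)] end (terminal -1, O#3); searched (1,1) to 5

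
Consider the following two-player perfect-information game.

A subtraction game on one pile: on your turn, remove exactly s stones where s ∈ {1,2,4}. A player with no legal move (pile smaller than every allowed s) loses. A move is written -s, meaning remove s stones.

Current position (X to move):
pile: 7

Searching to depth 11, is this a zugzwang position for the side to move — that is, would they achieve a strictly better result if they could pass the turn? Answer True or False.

zugzwang(7, X) = False

[7] X move#1: -1:+1/6*, -2:-1/5, -4:+1/3
[6] O move#2: -1:-1/5*, -2:-1/4, -4:-1/2
[5] X move#3: -1:-1/4, -2:+1/3*, -4:-1/1
[3] O move#4: -1:-1/2*, -2:-1/1
[2] X move#5: -1:-1/1, -2:+1/0*
[0] end (terminal -1, O#6); searched 7 to 11
suppose X passes — search the same position with O to move:
pass> [7] O move#1: -1:+1/6*, -2:-1/5, -4:+1/3
pass> [6] X move#2: -1:-1/5*, -2:-1/4, -4:-1/2
pass> [5] O move#3: -1:-1/4, -2:+1/3*, -4:-1/1
pass> [3] X move#4: -1:-1/2*, -2:-1/1
pass> [2] O move#5: -1:-1/1, -2:+1/0*
pass> [0] end (terminal -1, X#6); searched 7 to 11
for X: play +1, pass -1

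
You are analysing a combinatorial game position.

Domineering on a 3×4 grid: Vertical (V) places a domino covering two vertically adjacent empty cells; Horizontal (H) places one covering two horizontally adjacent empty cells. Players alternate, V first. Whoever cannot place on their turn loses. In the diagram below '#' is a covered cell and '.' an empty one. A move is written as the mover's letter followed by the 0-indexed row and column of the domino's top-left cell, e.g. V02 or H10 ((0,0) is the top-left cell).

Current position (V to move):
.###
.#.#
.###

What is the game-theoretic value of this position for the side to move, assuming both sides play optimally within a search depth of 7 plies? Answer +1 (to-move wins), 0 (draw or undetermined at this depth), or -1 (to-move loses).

ply 1, V at .###/.#.#/.### | V00=+1→####/##.#/.###*; V10=+1→.###/##.#/####
ply 2: ####/##.#/.### is terminal -1 (H); from .###/.#.#/.### depth 7

value(.###/.#.#/.###, V) = +1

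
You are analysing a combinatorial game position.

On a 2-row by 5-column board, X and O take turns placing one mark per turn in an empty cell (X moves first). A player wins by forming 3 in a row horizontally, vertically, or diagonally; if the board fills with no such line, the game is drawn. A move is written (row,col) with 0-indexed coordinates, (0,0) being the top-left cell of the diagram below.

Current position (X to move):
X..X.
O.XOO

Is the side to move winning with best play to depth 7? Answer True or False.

ply 1, X at X..X./O.XOO | (0,1)=+0→XX.X./O.XOO; (0,2)=+1→X.XX./O.XOO*; (0,4)=+0→X..XX/O.XOO; (1,1)=+0→X..X./OXXOO
ply 2, O at X.XX./O.XOO | (0,1)=-1→XOXX./O.XOO*; (0,4)=-1→X.XXO/O.XOO; (1,1)=-1→X.XX./OOXOO
ply 3, X at XOXX./O.XOO | (0,4)=+1→XOXXX/O.XOO*; (1,1)=+0→XOXX./OXXOO
ply 4: XOXXX/O.XOO is terminal -1 (O); from X..X./O.XOO depth 7

X winning at [X..X./O.XOO]: True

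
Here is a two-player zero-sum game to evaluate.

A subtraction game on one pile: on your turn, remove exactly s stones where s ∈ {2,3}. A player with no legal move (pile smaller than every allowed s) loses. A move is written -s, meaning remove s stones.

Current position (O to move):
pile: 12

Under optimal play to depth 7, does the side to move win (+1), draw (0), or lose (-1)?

value(12, O) = +1

ply 1, O at 12 | -2=+1→10*; -3=-1→9
ply 2, X at 10 | -2=-1→8*; -3=-1→7
ply 3, O at 8 | -2=+1→6*; -3=+1→5
ply 4, X at 6 | -2=-1→4*; -3=-1→3
ply 5, O at 4 | -2=-1→2; -3=+1→1*
ply 6: 1 is terminal -1 (X); from 12 depth 7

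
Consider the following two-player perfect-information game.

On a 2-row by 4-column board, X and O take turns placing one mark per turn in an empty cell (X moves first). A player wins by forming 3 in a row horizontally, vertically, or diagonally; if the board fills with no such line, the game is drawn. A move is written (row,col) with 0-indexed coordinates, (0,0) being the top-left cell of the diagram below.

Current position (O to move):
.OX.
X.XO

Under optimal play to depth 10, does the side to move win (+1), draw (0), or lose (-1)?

ply 1, O at .OX./X.XO | (0,0)=-1→OOX./X.XO; (0,3)=-1→.OXO/X.XO; (1,1)=+0→.OX./XOXO*
ply 2, X at .OX./XOXO | (0,0)=+0→XOX./XOXO*; (0,3)=+0→.OXX/XOXO
ply 3, O at XOX./XOXO | (0,3)=+0→XOXO/XOXO*
ply 4: XOXO/XOXO is terminal +0 (X); from .OX./X.XO depth 10

value(.OX./X.XO, O) = 0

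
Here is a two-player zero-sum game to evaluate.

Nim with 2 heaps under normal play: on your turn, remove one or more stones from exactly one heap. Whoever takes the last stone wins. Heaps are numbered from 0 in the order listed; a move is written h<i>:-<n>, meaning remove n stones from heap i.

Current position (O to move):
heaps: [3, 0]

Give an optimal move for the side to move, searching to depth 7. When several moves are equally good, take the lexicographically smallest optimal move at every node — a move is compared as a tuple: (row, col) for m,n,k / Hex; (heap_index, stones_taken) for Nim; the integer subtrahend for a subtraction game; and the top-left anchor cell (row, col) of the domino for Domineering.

O's best at [(3,0)]: h0:-3

ply 1, O at (3,0) | h0:-1=-1→(2,0); h0:-2=-1→(1,0); h0:-3=+1→(0,0)*
ply 2: (0,0) is terminal -1 (X); from (3,0) depth 7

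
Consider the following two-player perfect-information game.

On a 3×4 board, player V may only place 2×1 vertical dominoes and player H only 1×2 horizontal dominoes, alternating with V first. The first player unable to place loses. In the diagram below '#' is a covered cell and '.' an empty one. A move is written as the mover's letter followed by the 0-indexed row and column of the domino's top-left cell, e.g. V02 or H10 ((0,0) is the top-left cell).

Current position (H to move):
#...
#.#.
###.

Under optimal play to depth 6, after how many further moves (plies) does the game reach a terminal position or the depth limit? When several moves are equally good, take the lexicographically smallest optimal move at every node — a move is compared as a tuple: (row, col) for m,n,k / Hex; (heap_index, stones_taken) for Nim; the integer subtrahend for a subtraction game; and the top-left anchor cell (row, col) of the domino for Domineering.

p1 H@[#.../#.#./###.]: H01[###./#.#./###.]-1* H02[#.##/#.#./###.]-1
p2 V@[###./#.#./###.]: V03[####/#.##/###.]+1* V13[###./#.##/####]+1
p3 H@[####/#.##/###.] terminal -1; root [#.../#.#./###.] d6

PV length from [#.../#.#./###.]: 2 plies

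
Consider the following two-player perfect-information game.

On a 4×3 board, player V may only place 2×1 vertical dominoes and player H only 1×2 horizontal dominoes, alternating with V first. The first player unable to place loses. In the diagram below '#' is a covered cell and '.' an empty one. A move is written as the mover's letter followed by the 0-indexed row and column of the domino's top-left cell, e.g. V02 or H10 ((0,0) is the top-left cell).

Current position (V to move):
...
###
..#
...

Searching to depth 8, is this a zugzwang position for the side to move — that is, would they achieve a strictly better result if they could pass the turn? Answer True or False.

[.../###/..#/...] V move#1: V20:-1/.../###/#.#/#.., V21:+1/.../###/.##/.#.*
[.../###/.##/.#.] H move#2: H00:-1/##./###/.##/.#.*, H01:-1/.##/###/.##/.#.
[##./###/.##/.#.] V move#3: V20:+1/##./###/###/##.*
[##./###/###/##.] end (terminal -1, H#4); searched .../###/..#/... to 8
if V skipped the turn, H would face:
~ [.../###/..#/...] H move#1: H00:-1/##./###/..#/..., H01:-1/.##/###/..#/..., H20:+1/.../###/###/...*, H30:+1/.../###/..#/##., H31:+1/.../###/..#/.##
~ [.../###/###/...] end (terminal -1, V#2); searched .../###/..#/... to 8
compare (V): move=+1 vs pass=-1

zugzwang(.../###/..#/..., V) = False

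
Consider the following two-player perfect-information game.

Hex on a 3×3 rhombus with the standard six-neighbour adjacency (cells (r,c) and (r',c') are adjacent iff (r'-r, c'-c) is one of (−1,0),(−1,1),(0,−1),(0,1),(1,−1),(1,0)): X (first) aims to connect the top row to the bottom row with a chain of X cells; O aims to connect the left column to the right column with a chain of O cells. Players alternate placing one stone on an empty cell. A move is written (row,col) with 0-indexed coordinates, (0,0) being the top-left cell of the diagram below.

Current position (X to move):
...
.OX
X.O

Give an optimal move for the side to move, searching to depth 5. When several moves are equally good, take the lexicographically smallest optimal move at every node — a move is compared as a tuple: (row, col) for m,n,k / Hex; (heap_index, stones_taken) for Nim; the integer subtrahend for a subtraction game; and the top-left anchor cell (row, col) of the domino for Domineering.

X's best at [.../.OX/X.O]: (0,2)

ply 1, X at .../.OX/X.O | (0,0)=-1→X../.OX/X.O; (0,1)=-1→.X./.OX/X.O; (0,2)=+1→..X/.OX/X.O*; (1,0)=+1→.../XOX/X.O; (2,1)=+1→.../.OX/XXO
ply 2, O at ..X/.OX/X.O | (0,0)=-1→O.X/.OX/X.O*; (0,1)=-1→.OX/.OX/X.O; (1,0)=-1→..X/OOX/X.O; (2,1)=-1→..X/.OX/XOO
ply 3, X at O.X/.OX/X.O | (0,1)=+1→OXX/.OX/X.O*; (1,0)=+1→O.X/XOX/X.O; (2,1)=+1→O.X/.OX/XXO
ply 4, O at OXX/.OX/X.O | (1,0)=-1→OXX/OOX/X.O*; (2,1)=-1→OXX/.OX/XOO
ply 5, X at OXX/OOX/X.O | (2,1)=+1→OXX/OOX/XXO*
ply 6: OXX/OOX/XXO is terminal -1 (O); from .../.OX/X.O depth 5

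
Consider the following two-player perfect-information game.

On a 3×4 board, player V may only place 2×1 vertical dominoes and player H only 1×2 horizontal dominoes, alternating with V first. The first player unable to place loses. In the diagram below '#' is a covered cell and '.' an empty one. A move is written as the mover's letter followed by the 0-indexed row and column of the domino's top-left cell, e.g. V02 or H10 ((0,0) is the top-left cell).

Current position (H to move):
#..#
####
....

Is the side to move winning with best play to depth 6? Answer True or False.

p1 H@[#..#/####/....]: H01[####/####/....]+1* H20[#..#/####/##..]+1 H21[#..#/####/.##.]+1 H22[#..#/####/..##]+1
p2 V@[####/####/....] terminal -1; root [#..#/####/....] d6

H winning at [#..#/####/....]: True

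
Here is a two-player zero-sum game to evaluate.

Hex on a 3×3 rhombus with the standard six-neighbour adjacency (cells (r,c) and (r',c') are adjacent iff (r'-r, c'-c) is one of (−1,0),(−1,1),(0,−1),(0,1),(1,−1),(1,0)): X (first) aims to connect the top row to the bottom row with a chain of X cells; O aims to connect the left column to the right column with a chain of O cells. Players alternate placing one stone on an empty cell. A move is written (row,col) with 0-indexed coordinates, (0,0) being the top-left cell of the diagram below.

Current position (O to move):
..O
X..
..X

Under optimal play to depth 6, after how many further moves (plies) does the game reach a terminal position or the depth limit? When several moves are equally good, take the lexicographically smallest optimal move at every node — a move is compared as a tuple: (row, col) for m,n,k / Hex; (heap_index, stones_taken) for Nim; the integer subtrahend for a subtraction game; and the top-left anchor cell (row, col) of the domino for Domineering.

PV length from [..O/X../..X]: 4 plies

ply 1, O at ..O/X../..X | (0,0)=-1→O.O/X../..X*; (0,1)=-1→.OO/X../..X; (1,1)=-1→..O/XO./..X; (1,2)=-1→..O/X.O/..X; (2,0)=-1→..O/X../O.X; (2,1)=-1→..O/X../.OX
ply 2, X at O.O/X../..X | (0,1)=+1→OXO/X../..X*; (1,1)=-1→O.O/XX./..X; (1,2)=-1→O.O/X.X/..X; (2,0)=-1→O.O/X../X.X; (2,1)=-1→O.O/X../.XX
ply 3, O at OXO/X../..X | (1,1)=-1→OXO/XO./..X*; (1,2)=-1→OXO/X.O/..X; (2,0)=-1→OXO/X../O.X; (2,1)=-1→OXO/X../.OX
ply 4, X at OXO/XO./..X | (1,2)=-1→OXO/XOX/..X; (2,0)=+1→OXO/XO./X.X*; (2,1)=-1→OXO/XO./.XX
ply 5: OXO/XO./X.X is terminal -1 (O); from ..O/X../..X depth 6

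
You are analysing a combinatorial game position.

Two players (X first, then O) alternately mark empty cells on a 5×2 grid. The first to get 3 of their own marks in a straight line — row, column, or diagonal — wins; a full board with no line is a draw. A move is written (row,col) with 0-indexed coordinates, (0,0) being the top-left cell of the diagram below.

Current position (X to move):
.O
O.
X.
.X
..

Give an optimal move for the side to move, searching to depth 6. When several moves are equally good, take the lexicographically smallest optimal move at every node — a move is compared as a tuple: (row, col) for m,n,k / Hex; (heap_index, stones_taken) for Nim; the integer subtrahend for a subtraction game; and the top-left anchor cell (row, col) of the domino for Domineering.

X's best at [.O/O./X./.X/..]: (2,1)

p1 X@[.O/O./X./.X/..]: (0,0)[XO/O./X./.X/..]+0 (1,1)[.O/OX/X./.X/..]+0 (2,1)[.O/O./XX/.X/..]+1* (3,0)[.O/O./X./XX/..]+1 (4,0)[.O/O./X./.X/X.]+1 (4,1)[.O/O./X./.X/.X]+0
p2 O@[.O/O./XX/.X/..]: (0,0)[OO/O./XX/.X/..]-1* (1,1)[.O/OO/XX/.X/..]-1 (3,0)[.O/O./XX/OX/..]-1 (4,0)[.O/O./XX/.X/O.]-1 (4,1)[.O/O./XX/.X/.O]-1
p3 X@[OO/O./XX/.X/..]: (1,1)[OO/OX/XX/.X/..]+1* (3,0)[OO/O./XX/XX/..]+1 (4,0)[OO/O./XX/.X/X.]+1 (4,1)[OO/O./XX/.X/.X]+1
p4 O@[OO/OX/XX/.X/..] terminal -1; root [.O/O./X./.X/..] d6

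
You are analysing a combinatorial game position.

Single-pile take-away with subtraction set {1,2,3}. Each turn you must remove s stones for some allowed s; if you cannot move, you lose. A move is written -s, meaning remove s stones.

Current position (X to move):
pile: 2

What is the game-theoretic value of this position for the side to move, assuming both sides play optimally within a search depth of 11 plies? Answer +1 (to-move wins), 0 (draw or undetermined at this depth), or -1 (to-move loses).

value(2, X) = +1

p1 X@[2]: -1[1]-1 -2[0]+1*
p2 O@[0] terminal -1; root [2] d11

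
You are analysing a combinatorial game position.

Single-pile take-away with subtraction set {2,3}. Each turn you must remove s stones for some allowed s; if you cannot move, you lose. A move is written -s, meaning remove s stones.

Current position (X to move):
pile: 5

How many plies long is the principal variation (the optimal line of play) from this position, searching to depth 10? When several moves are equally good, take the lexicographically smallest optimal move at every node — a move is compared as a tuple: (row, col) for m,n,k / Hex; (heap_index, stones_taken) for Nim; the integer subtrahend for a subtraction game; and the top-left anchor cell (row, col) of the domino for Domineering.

PV length from [5]: 2 plies

[5] X move#1: -2:-1/3*, -3:-1/2
[3] O move#2: -2:+1/1*, -3:+1/0
[1] end (terminal -1, X#3); searched 5 to 10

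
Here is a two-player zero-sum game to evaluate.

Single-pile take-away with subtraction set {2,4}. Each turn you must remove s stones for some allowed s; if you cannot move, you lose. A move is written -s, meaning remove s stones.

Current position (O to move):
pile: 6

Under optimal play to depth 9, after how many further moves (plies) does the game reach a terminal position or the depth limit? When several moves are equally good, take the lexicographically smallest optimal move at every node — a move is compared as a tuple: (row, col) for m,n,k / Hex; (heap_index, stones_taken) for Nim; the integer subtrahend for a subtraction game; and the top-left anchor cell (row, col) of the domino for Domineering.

ply 1, O at 6 | -2=-1→4*; -4=-1→2
ply 2, X at 4 | -2=-1→2; -4=+1→0*
ply 3: 0 is terminal -1 (O); from 6 depth 9

PV length from [6]: 2 plies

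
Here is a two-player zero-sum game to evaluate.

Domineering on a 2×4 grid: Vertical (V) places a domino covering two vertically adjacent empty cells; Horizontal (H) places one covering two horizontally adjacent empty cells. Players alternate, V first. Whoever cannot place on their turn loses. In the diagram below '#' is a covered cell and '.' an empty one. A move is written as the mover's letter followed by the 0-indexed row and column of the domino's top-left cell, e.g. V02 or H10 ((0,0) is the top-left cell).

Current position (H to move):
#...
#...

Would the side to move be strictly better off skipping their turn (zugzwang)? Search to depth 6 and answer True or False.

p1 H@[#.../#...]: H01[###./#...]+1* H02[#.##/#...]+1 H11[#.../###.]+1 H12[#.../#.##]+1
p2 V@[###./#...]: V03[####/#..#]-1*
p3 H@[####/#..#]: H11[####/####]+1*
p4 V@[####/####] terminal -1; root [#.../#...] d6
pass branch (V moves first from the same position):
  | p1 V@[#.../#...]: V01[##../##..]-1 V02[#.#./#.#.]+1* V03[#..#/#..#]-1
  | p2 H@[#.#./#.#.] terminal -1; root [#.../#...] d6
H moving scores +1; H passing scores -1

zugzwang(#.../#..., H) = False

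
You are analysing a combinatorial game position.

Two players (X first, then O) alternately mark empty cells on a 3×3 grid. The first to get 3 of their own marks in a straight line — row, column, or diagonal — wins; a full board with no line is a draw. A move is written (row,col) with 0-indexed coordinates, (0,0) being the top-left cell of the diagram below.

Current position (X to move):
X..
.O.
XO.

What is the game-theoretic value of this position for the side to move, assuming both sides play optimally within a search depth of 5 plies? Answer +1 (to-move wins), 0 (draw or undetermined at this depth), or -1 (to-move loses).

value(X../.O./XO., X) = +1

p1 X@[X../.O./XO.]: (0,1)[XX./.O./XO.]+1* (0,2)[X.X/.O./XO.]-1 (1,0)[X../XO./XO.]+1 (1,2)[X../.OX/XO.]-1 (2,2)[X../.O./XOX]-1
p2 O@[XX./.O./XO.]: (0,2)[XXO/.O./XO.]-1* (1,0)[XX./OO./XO.]-1 (1,2)[XX./.OO/XO.]-1 (2,2)[XX./.O./XOO]-1
p3 X@[XXO/.O./XO.]: (1,0)[XXO/XO./XO.]+1* (1,2)[XXO/.OX/XO.]+0 (2,2)[XXO/.O./XOX]+0
p4 O@[XXO/XO./XO.] terminal -1; root [X../.O./XO.] d5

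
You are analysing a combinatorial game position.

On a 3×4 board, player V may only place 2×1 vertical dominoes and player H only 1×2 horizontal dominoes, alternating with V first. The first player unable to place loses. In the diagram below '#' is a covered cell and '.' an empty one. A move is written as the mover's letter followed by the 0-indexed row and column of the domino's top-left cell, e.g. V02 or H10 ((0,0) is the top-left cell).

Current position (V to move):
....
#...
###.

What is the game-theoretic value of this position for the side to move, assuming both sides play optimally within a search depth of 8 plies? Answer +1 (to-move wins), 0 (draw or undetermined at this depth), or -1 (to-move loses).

ply 1, V at ..../#.../###. | V01=-1→.#../##../###.; V02=+1→..#./#.#./###.*; V03=-1→...#/#..#/###.; V13=-1→..../#..#/####
ply 2, H at ..#./#.#./###. | H00=-1→###./#.#./###.*
ply 3, V at ###./#.#./###. | V03=+1→####/#.##/###.*; V13=+1→###./#.##/####
ply 4: ####/#.##/###. is terminal -1 (H); from ..../#.../###. depth 8

value(..../#.../###., V) = +1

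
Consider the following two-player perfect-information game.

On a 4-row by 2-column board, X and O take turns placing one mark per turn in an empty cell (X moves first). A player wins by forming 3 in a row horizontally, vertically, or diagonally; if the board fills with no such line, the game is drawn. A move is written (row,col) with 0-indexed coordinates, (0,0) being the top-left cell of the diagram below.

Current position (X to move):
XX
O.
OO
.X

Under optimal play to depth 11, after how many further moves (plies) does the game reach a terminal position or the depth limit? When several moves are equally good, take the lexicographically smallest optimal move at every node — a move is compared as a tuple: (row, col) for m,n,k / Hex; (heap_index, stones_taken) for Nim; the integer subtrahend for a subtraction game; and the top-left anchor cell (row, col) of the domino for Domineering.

PV length from [XX/O./OO/.X]: 2 plies

p1 X@[XX/O./OO/.X]: (1,1)[XX/OX/OO/.X]-1 (3,0)[XX/O./OO/XX]+0*
p2 O@[XX/O./OO/XX]: (1,1)[XX/OO/OO/XX]+0*
p3 X@[XX/OO/OO/XX] terminal +0; root [XX/O./OO/.X] d11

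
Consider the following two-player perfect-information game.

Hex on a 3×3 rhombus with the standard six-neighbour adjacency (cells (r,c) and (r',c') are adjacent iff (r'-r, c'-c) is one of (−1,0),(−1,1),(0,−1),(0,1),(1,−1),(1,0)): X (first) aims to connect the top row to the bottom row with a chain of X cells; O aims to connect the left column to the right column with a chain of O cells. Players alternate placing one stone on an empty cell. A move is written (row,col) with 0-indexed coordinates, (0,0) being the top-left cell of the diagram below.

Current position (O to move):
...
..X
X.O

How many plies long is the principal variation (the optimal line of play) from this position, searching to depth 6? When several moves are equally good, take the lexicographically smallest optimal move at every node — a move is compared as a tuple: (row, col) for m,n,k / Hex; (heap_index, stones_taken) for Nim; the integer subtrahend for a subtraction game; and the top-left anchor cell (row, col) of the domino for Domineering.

PV length from [.../..X/X.O]: 4 plies

p1 O@[.../..X/X.O]: (0,0)[O../..X/X.O]-1* (0,1)[.O./..X/X.O]-1 (0,2)[..O/..X/X.O]-1 (1,0)[.../O.X/X.O]-1 (1,1)[.../.OX/X.O]-1 (2,1)[.../..X/XOO]-1
p2 X@[O../..X/X.O]: (0,1)[OX./..X/X.O]+1* (0,2)[O.X/..X/X.O]+1 (1,0)[O../X.X/X.O]+1 (1,1)[O../.XX/X.O]+1 (2,1)[O../..X/XXO]+1
p3 O@[OX./..X/X.O]: (0,2)[OXO/..X/X.O]-1* (1,0)[OX./O.X/X.O]-1 (1,1)[OX./.OX/X.O]-1 (2,1)[OX./..X/XOO]-1
p4 X@[OXO/..X/X.O]: (1,0)[OXO/X.X/X.O]+1* (1,1)[OXO/.XX/X.O]+1 (2,1)[OXO/..X/XXO]+1
p5 O@[OXO/X.X/X.O] terminal -1; root [.../..X/X.O] d6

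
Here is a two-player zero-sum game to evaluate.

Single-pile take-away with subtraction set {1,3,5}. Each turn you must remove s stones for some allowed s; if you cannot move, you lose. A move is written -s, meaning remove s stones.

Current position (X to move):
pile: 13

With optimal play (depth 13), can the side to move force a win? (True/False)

ply 1, X at 13 | -1=+1→12*; -3=+1→10; -5=+1→8
ply 2, O at 12 | -1=-1→11*; -3=-1→9; -5=-1→7
ply 3, X at 11 | -1=+1→10*; -3=+1→8; -5=+1→6
ply 4, O at 10 | -1=-1→9*; -3=-1→7; -5=-1→5
ply 5, X at 9 | -1=+1→8*; -3=+1→6; -5=+1→4
ply 6, O at 8 | -1=-1→7*; -3=-1→5; -5=-1→3
ply 7, X at 7 | -1=+1→6*; -3=+1→4; -5=+1→2
ply 8, O at 6 | -1=-1→5*; -3=-1→3; -5=-1→1
ply 9, X at 5 | -1=+1→4*; -3=+1→2; -5=+1→0
ply 10, O at 4 | -1=-1→3*; -3=-1→1
ply 11, X at 3 | -1=+1→2*; -3=+1→0
ply 12, O at 2 | -1=-1→1*
ply 13, X at 1 | -1=+1→0*
ply 14: 0 is terminal -1 (O); from 13 depth 13

X winning at [13]: True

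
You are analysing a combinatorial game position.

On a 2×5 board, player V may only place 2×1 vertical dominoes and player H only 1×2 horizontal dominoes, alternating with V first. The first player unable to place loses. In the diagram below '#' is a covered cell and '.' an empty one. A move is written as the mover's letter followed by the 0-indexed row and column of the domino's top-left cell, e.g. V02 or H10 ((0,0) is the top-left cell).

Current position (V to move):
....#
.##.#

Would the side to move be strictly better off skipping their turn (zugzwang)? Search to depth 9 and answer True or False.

p1 V@[....#/.##.#]: V00[#...#/###.#]-1* V03[...##/.####]-1
p2 H@[#...#/###.#]: H01[###.#/###.#]-1 H02[#.###/###.#]+1*
p3 V@[#.###/###.#] terminal -1; root [....#/.##.#] d9
if V skipped the turn, H would face:
~ p1 H@[....#/.##.#]: H00[##..#/.##.#]-1* H01[.##.#/.##.#]-1 H02[..###/.##.#]-1
~ p2 V@[##..#/.##.#]: V03[##.##/.####]+1*
~ p3 H@[##.##/.####] terminal -1; root [....#/.##.#] d9
compare (V): move=-1 vs pass=+1

zugzwang(....#/.##.#, V) = True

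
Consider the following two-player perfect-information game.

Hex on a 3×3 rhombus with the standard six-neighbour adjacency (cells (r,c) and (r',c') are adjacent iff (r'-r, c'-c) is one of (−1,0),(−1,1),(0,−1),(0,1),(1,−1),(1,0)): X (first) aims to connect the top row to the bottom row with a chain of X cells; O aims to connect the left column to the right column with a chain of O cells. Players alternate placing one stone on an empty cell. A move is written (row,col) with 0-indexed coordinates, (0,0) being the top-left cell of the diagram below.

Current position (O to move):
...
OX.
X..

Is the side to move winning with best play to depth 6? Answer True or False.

O winning at [.../OX./X..]: False

ply 1, O at .../OX./X.. | (0,0)=-1→O../OX./X..*; (0,1)=-1→.O./OX./X..; (0,2)=-1→..O/OX./X..; (1,2)=-1→.../OXO/X..; (2,1)=-1→.../OX./XO.; (2,2)=-1→.../OX./X.O
ply 2, X at O../OX./X.. | (0,1)=+1→OX./OX./X..*; (0,2)=+1→O.X/OX./X..; (1,2)=+1→O../OXX/X..; (2,1)=+1→O../OX./XX.; (2,2)=+1→O../OX./X.X
ply 3: OX./OX./X.. is terminal -1 (O); from .../OX./X.. depth 6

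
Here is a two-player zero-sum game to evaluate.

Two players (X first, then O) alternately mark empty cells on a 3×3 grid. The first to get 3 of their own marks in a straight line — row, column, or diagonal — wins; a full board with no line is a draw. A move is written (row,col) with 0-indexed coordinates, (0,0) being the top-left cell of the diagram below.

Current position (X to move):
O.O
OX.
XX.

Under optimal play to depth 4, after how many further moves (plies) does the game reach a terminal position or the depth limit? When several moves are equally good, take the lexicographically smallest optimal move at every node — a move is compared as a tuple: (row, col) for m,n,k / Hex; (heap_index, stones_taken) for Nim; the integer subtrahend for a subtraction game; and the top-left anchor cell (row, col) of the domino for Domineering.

PV length from [O.O/OX./XX.]: 1 ply

p1 X@[O.O/OX./XX.]: (0,1)[OXO/OX./XX.]+1* (1,2)[O.O/OXX/XX.]-1 (2,2)[O.O/OX./XXX]+1
p2 O@[OXO/OX./XX.] terminal -1; root [O.O/OX./XX.] d4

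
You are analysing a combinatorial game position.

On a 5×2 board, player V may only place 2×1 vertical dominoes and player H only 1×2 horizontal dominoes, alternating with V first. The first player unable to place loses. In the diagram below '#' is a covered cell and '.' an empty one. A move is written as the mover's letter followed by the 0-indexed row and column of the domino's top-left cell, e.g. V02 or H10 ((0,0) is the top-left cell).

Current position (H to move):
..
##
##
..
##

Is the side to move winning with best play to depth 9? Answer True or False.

H winning at [../##/##/../##]: True

[../##/##/../##] H move#1: H00:+1/##/##/##/../##*, H30:+1/../##/##/##/##
[##/##/##/../##] end (terminal -1, V#2); searched ../##/##/../## to 9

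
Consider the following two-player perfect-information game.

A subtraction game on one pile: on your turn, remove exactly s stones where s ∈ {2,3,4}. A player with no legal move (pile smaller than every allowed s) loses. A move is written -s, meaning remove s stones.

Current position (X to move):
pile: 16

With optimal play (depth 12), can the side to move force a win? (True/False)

p1 X@[16]: -2[14]-1 -3[13]+1* -4[12]+1
p2 O@[13]: -2[11]-1* -3[10]-1 -4[9]-1
p3 X@[11]: -2[9]-1 -3[8]-1 -4[7]+1*
p4 O@[7]: -2[5]-1* -3[4]-1 -4[3]-1
p5 X@[5]: -2[3]-1 -3[2]-1 -4[1]+1*
p6 O@[1] terminal -1; root [16] d12

X winning at [16]: True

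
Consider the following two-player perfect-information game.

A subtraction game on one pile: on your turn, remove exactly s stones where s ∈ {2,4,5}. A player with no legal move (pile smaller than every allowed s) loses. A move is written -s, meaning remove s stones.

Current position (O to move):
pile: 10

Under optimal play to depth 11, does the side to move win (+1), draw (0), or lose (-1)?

ply 1, O at 10 | -2=+1→8*; -4=-1→6; -5=-1→5
ply 2, X at 8 | -2=-1→6*; -4=-1→4; -5=-1→3
ply 3, O at 6 | -2=-1→4; -4=-1→2; -5=+1→1*
ply 4: 1 is terminal -1 (X); from 10 depth 11

value(10, O) = +1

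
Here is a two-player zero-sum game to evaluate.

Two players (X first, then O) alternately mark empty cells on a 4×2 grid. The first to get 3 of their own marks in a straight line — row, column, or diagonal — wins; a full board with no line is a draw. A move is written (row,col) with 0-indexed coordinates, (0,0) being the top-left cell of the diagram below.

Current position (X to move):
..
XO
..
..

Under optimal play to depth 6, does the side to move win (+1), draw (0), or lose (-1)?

[../XO/../..] X move#1: (0,0):+0/X./XO/../.., (0,1):+0/.X/XO/../.., (2,0):+1/../XO/X./..*, (2,1):+0/../XO/.X/.., (3,0):+0/../XO/../X., (3,1):+0/../XO/../.X
[../XO/X./..] O move#2: (0,0):-1/O./XO/X./..*, (0,1):-1/.O/XO/X./.., (2,1):-1/../XO/XO/.., (3,0):-1/../XO/X./O., (3,1):-1/../XO/X./.O
[O./XO/X./..] X move#3: (0,1):+0/OX/XO/X./.., (2,1):+0/O./XO/XX/.., (3,0):+1/O./XO/X./X.*, (3,1):+0/O./XO/X./.X
[O./XO/X./X.] end (terminal -1, O#4); searched ../XO/../.. to 6

value(../XO/../.., X) = +1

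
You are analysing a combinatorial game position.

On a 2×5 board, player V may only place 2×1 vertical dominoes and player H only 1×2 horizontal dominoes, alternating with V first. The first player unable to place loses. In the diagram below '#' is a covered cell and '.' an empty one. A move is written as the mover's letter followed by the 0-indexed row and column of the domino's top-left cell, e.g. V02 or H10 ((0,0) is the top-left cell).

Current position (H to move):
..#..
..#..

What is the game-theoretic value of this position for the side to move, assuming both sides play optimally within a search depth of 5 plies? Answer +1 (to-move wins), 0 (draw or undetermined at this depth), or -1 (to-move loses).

[..#../..#..] H move#1: H00:-1/###../..#..*, H03:-1/..###/..#.., H10:-1/..#../###.., H13:-1/..#../..###
[###../..#..] V move#2: V03:+1/####./..##.*, V04:+1/###.#/..#.#
[####./..##.] H move#3: H10:-1/####./####.*
[####./####.] V move#4: V04:+1/#####/#####*
[#####/#####] end (terminal -1, H#5); searched ..#../..#.. to 5

value(..#../..#.., H) = -1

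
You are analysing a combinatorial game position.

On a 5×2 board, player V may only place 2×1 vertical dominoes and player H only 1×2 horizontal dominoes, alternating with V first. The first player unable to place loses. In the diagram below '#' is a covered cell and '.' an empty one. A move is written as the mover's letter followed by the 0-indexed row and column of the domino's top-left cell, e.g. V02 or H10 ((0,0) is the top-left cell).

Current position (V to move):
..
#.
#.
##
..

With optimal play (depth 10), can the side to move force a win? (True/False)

ply 1, V at ../#./#./##/.. | V01=-1→.#/##/#./##/..*; V11=-1→../##/##/##/..
ply 2, H at .#/##/#./##/.. | H40=+1→.#/##/#./##/##*
ply 3: .#/##/#./##/## is terminal -1 (V); from ../#./#./##/.. depth 10

V winning at [../#./#./##/..]: False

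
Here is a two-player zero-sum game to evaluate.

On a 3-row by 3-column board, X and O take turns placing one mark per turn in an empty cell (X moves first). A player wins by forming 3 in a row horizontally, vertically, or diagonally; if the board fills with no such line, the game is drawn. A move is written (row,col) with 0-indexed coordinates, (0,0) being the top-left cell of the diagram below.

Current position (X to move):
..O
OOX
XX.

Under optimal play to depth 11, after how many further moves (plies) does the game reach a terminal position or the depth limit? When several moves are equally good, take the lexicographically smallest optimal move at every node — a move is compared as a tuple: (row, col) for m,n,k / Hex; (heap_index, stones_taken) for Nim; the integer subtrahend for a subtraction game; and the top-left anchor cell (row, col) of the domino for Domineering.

PV length from [..O/OOX/XX.]: 1 ply

[..O/OOX/XX.] X move#1: (0,0):+0/X.O/OOX/XX., (0,1):+0/.XO/OOX/XX., (2,2):+1/..O/OOX/XXX*
[..O/OOX/XXX] end (terminal -1, O#2); searched ..O/OOX/XX. to 11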